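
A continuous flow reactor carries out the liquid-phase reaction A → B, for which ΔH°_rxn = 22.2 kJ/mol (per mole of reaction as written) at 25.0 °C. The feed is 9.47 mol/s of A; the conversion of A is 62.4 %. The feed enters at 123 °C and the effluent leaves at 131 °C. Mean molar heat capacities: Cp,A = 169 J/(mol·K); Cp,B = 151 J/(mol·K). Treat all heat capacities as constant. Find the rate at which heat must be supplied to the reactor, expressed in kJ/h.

Extent of reaction ξ = 0.624 × 9.47 = 5.9093 mol/s
Reaction term: ξ·ΔH°_rxn = 5.9093 × 22.2 = 131.19 kJ/s
Sensible, feed 123→25 °C: -156.84 kJ/s
Outlet flows (mol/s): A 3.5607, B 5.9093
Sensible, products 25→131 °C: 158.37 kJ/s
Q = ΔH = 132.71 kJ/s = 132.71 kW
Heat supplied = 477770 kJ/h

Q_in = 478000 kJ/h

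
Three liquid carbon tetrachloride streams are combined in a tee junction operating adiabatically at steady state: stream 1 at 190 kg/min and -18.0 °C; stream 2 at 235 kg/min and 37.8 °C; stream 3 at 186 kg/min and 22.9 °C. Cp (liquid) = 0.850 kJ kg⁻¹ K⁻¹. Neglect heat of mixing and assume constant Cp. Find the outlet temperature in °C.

T_out = 15.9 °C

No heat crosses the boundary, so H_out = H_in.
Σ ṁᵢCp,ᵢTᵢ = 190×0.850×-18.0 + 235×0.850×37.8 + 186×0.850×22.9 = 8264
Σ ṁᵢCp,ᵢ = 190×0.850 + 235×0.850 + 186×0.850 = 519.35
T_out = 8264 / 519.35 = 15.912 °C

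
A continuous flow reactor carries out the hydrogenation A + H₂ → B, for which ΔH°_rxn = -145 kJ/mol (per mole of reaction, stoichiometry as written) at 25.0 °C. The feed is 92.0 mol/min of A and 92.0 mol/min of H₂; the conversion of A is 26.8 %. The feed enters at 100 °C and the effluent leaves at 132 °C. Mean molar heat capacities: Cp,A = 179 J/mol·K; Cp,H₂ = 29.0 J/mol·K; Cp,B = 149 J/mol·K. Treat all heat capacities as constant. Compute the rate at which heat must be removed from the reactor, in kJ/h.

Extent of reaction ξ = 0.268 × 92.0 = 24.656 mol/min
Reaction term: ξ·ΔH°_rxn = 24.656 × -145 = -3575.1 kJ/min
Sensible, feed 100→25 °C: -1435.2 kJ/min
Outlet flows (mol/min): A 67.344, H₂ 67.344, B 24.656
Sensible, products 25→132 °C: 1891.9 kJ/min
Q = ΔH = -3118.4 kJ/min = -51.974 kW
Heat removed = 187110 kJ/h

Q_out = 187000 kJ/h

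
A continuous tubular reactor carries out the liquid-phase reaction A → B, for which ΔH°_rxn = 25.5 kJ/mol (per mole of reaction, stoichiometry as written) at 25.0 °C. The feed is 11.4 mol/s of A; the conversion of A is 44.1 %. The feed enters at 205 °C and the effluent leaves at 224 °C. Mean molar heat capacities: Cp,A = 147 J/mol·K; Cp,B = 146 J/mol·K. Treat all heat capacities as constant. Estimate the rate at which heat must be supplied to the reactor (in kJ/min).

Extent of reaction ξ = 0.441 × 11.4 = 5.0274 mol/s
Reaction term: ξ·ΔH°_rxn = 5.0274 × 25.5 = 128.2 kJ/s
Sensible, feed 205→25 °C: -301.64 kJ/s
Outlet flows (mol/s): A 6.3726, B 5.0274
Sensible, products 25→224 °C: 332.48 kJ/s
Q = ΔH = 159.04 kJ/s = 159.04 kW
Heat supplied = 9542.3 kJ/min

Q_in = 9540 kJ/min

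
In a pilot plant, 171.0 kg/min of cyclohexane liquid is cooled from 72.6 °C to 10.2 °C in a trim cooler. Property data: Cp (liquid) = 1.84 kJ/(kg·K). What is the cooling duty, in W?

Q_c = 327000 W

Q = ṁ·Cp·ΔT = 171.0 × 1.84 × (10.2 − 72.6) = -19634 kJ/min
Converting: 19634 / 60 s = 327.23 kW
Cooling duty = 327230 W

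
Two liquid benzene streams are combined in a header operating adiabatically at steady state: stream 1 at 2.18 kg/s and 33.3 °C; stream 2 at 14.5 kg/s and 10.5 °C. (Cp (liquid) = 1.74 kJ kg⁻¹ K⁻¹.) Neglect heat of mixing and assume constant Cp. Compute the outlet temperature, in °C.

Adiabatic, steady state ⇒ Σ ṁᵢCp,ᵢ(T_out − Tᵢ) = 0
Σ ṁᵢCp,ᵢTᵢ = 2.18×1.74×33.3 + 14.5×1.74×10.5 = 391.23
Σ ṁᵢCp,ᵢ = 2.18×1.74 + 14.5×1.74 = 29.023
T_out = 391.23 / 29.023 = 13.48 °C

T_out = 13.5 °C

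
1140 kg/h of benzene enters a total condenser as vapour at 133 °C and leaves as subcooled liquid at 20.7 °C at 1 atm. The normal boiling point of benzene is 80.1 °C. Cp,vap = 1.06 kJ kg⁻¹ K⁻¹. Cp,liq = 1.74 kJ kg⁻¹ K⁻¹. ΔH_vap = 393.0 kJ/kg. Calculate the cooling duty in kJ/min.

Q_c = 10500 kJ/min

vapour 133→80.1 °C: -56.074 kJ/kg
condensation at 80.1 °C: -393 kJ/kg
liquid 80.1→20.7 °C: -103.36 kJ/kg
Δh = -56.074 + -393 + -103.36 = -552.43 kJ/kg
Q = ṁ·Δh = 1140 kg/h × -552.43 kJ/kg = -629770 kJ/h
|Q| = 174.94 kW = 10496 kJ/min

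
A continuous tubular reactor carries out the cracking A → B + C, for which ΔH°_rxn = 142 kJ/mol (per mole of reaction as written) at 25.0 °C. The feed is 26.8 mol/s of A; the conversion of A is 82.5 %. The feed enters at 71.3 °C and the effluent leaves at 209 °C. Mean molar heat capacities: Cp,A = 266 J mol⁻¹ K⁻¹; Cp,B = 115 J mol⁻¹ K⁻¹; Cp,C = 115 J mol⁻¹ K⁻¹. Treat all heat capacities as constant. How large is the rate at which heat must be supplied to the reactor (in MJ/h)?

Extent of reaction ξ = 0.825 × 26.8 = 22.11 mol/s
Reaction term: ξ·ΔH°_rxn = 22.11 × 142 = 3139.6 kJ/s
Sensible, feed 71.3→25 °C: -330.06 kJ/s
Outlet flows (mol/s): A 4.69, B 22.11, C 22.11
Sensible, products 25→209 °C: 1165.2 kJ/s
Q = ΔH = 3974.8 kJ/s = 3974.8 kW
Heat supplied = 14309 MJ/h

Q_in = 14300 MJ/h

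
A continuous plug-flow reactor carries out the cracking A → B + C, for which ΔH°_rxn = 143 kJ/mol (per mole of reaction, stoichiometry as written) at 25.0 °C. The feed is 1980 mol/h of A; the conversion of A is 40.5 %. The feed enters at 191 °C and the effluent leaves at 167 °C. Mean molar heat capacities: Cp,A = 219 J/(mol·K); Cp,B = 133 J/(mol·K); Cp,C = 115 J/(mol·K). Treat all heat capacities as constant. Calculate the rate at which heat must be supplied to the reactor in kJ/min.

Q_in = 1790 kJ/min

Extent of reaction ξ = 0.405 × 1980 = 801.9 mol/h
Reaction term: ξ·ΔH°_rxn = 801.9 × 143 = 114670 kJ/h
Sensible, feed 191→25 °C: -71981 kJ/h
Outlet flows (mol/h): A 1178.1, B 801.9, C 801.9
Sensible, products 25→167 °C: 64876 kJ/h
Q = ΔH = 107570 kJ/h = 29.88 kW
Heat supplied = 1792.8 kJ/min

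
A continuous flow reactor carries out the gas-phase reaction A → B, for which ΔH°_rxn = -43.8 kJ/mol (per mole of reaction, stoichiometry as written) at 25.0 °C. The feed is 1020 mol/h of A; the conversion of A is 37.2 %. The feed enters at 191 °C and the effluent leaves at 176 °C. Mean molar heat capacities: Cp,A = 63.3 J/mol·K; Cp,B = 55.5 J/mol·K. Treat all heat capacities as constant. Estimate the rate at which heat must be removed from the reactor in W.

Extent of reaction ξ = 0.372 × 1020 = 379.44 mol/h
Reaction term: ξ·ΔH°_rxn = 379.44 × -43.8 = -16619 kJ/h
Sensible, feed 191→25 °C: -10718 kJ/h
Outlet flows (mol/h): A 640.56, B 379.44
Sensible, products 25→176 °C: 9302.6 kJ/h
Q = ΔH = -18035 kJ/h = -5.0097 kW
Heat removed = 5009.7 W

Q_out = 5010 W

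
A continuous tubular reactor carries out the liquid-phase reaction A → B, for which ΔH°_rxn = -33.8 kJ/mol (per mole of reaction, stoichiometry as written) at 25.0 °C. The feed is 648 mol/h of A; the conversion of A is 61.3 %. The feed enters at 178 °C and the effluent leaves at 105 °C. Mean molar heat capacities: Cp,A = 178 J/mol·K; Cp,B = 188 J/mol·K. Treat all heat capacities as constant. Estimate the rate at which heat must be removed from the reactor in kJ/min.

Extent of reaction ξ = 0.613 × 648 = 397.22 mol/h
Reaction term: ξ·ΔH°_rxn = 397.22 × -33.8 = -13426 kJ/h
Sensible, feed 178→25 °C: -17648 kJ/h
Outlet flows (mol/h): A 250.78, B 397.22
Sensible, products 25→105 °C: 9545.3 kJ/h
Q = ΔH = -21529 kJ/h = -5.9801 kW
Heat removed = 358.81 kJ/min

Q_out = 359 kJ/min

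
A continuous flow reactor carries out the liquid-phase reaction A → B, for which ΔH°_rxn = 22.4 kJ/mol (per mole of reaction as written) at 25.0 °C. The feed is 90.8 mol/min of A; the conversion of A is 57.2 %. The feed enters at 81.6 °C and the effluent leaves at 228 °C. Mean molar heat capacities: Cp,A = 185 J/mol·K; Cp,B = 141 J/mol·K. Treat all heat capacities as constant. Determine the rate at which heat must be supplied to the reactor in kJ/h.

Q_in = 190000 kJ/h

Extent of reaction ξ = 0.572 × 90.8 = 51.938 mol/min
Reaction term: ξ·ΔH°_rxn = 51.938 × 22.4 = 1163.4 kJ/min
Sensible, feed 81.6→25 °C: -950.77 kJ/min
Outlet flows (mol/min): A 38.862, B 51.938
Sensible, products 25→228 °C: 2946.1 kJ/min
Q = ΔH = 3158.7 kJ/min = 52.645 kW
Heat supplied = 189520 kJ/h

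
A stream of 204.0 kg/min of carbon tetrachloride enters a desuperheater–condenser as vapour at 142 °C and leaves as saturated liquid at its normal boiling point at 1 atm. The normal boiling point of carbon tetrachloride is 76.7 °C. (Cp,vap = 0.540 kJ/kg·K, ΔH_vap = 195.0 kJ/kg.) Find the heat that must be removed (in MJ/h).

vapour 142→76.7 °C: -35.262 kJ/kg
condensation at 76.7 °C: -195 kJ/kg
Δh = -35.262 + -195 = -230.26 kJ/kg
Q = ṁ·Δh = 204.0 kg/min × -230.26 kJ/kg = -46973 kJ/min
|Q| = 782.89 kW = 2818.4 MJ/h

Q_c = 2820 MJ/h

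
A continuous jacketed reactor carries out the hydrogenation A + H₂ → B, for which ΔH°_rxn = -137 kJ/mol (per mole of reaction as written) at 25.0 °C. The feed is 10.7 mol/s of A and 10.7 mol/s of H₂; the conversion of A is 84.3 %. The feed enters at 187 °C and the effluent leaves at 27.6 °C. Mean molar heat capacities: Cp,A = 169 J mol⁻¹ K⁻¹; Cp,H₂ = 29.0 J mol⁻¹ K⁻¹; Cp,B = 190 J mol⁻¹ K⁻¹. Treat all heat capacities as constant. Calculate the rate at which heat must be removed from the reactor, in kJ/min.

Q_out = 94400 kJ/min

Extent of reaction ξ = 0.843 × 10.7 = 9.0201 mol/s
Reaction term: ξ·ΔH°_rxn = 9.0201 × -137 = -1235.8 kJ/s
Sensible, feed 187→25 °C: -343.21 kJ/s
Outlet flows (mol/s): A 1.6799, H₂ 1.6799, B 9.0201
Sensible, products 25→27.6 °C: 5.3207 kJ/s
Q = ΔH = -1573.6 kJ/s = -1573.6 kW
Heat removed = 94419 kJ/min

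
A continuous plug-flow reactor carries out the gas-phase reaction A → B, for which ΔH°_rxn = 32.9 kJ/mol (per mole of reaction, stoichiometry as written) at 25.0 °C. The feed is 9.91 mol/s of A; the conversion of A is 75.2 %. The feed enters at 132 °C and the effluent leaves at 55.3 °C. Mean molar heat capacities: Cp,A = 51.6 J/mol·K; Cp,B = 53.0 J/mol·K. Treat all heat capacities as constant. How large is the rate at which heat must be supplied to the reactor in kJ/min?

Extent of reaction ξ = 0.752 × 9.91 = 7.4523 mol/s
Reaction term: ξ·ΔH°_rxn = 7.4523 × 32.9 = 245.18 kJ/s
Sensible, feed 132→25 °C: -54.715 kJ/s
Outlet flows (mol/s): A 2.4577, B 7.4523
Sensible, products 25→55.3 °C: 15.81 kJ/s
Q = ΔH = 206.28 kJ/s = 206.28 kW
Heat supplied = 12377 kJ/min

Q_in = 12400 kJ/min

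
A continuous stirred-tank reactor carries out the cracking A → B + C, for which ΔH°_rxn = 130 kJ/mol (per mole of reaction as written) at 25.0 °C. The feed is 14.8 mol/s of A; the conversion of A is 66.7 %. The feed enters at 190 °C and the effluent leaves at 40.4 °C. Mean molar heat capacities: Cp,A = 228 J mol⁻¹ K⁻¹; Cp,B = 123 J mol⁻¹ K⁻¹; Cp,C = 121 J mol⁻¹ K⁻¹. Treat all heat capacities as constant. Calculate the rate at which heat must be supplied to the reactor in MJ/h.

Q_in = 2810 MJ/h

Extent of reaction ξ = 0.667 × 14.8 = 9.8716 mol/s
Reaction term: ξ·ΔH°_rxn = 9.8716 × 130 = 1283.3 kJ/s
Sensible, feed 190→25 °C: -556.78 kJ/s
Outlet flows (mol/s): A 4.9284, B 9.8716, C 9.8716
Sensible, products 25→40.4 °C: 54.398 kJ/s
Q = ΔH = 780.93 kJ/s = 780.93 kW
Heat supplied = 2811.3 MJ/h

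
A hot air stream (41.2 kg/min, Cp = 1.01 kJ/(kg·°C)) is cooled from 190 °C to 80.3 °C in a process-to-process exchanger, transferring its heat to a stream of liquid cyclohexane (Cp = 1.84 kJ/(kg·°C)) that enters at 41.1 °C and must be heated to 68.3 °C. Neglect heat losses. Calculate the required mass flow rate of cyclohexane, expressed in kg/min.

Heat released by hot stream: Q = 41.2 × 1.01 × (190 − 80.3) = 4564.8 kJ/min
Energy balance on cold side (adiabatic exchanger): Q = ṁ_c·Cp_c·(T_c,out − T_c,in)
ṁ_c = 4564.8 / [1.84 × (68.3 − 41.1)] = 91.209 kg/min

ṁ_c = 91.2 kg/min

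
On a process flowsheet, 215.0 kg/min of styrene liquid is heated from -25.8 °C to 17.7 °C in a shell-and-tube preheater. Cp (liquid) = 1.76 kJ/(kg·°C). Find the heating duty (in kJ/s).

Q = 274 kJ/s

Q = ṁ·Cp·ΔT = 215.0 × 1.76 × (17.7 − -25.8) = 16460 kJ/min
Converting: 16460 / 60 s = 274.34 kW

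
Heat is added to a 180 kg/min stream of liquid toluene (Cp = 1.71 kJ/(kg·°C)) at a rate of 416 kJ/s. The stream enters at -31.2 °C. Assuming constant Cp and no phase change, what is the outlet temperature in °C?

Q = 416 kJ/s = 24960 kJ/min
ΔT = Q/(ṁ·Cp) = 24960/(180×1.71) = 81.092 K
T_out = -31.2 + 81.092 = 49.892 °C

T_out = 49.9 °C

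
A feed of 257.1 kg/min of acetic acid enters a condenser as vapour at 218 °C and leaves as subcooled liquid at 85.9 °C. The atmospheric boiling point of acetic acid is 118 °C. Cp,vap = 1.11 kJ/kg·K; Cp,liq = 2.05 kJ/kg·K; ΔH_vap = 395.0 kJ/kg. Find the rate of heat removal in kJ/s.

Q_c = 2450 kJ/s

vapour 218→118 °C: -111 kJ/kg
condensation at 118 °C: -395 kJ/kg
liquid 118→85.9 °C: -65.805 kJ/kg
Δh = -111 + -395 + -65.805 = -571.8 kJ/kg
Q = ṁ·Δh = 257.1 kg/min × -571.8 kJ/kg = -147010 kJ/min
|Q| = 2450.2 kW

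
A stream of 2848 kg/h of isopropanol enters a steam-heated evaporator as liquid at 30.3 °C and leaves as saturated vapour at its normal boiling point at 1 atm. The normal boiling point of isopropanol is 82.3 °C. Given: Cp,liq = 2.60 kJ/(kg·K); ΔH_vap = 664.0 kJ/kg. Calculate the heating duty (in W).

liquid 30.3→82.3 °C: 135.2 kJ/kg
vaporisation at 82.3 °C: 664 kJ/kg
Δh = 135.2 + 664 = 799.2 kJ/kg
Q = ṁ·Δh = 2848 kg/h × 799.2 kJ/kg = 2.2761e+06 kJ/h
|Q| = 632.26 kW = 632260 W

Q = 632000 W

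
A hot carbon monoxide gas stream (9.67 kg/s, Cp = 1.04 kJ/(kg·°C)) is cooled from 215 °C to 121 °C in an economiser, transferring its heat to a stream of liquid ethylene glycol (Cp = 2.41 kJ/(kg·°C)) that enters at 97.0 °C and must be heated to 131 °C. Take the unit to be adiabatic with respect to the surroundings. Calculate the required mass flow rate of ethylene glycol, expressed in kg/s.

Heat released by hot stream: Q = 9.67 × 1.04 × (215 − 121) = 945.34 kJ/s
Energy balance on cold side (adiabatic exchanger): Q = ṁ_c·Cp_c·(T_c,out − T_c,in)
ṁ_c = 945.34 / [2.41 × (131 − 97.0)] = 11.537 kg/s

ṁ_c = 11.5 kg/s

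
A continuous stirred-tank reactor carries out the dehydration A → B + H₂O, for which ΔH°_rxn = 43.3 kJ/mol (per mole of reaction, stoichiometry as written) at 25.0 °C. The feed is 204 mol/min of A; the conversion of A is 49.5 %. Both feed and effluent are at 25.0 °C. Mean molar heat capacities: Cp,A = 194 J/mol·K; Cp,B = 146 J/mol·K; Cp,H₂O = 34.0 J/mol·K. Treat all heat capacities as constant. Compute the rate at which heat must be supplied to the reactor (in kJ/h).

Q_in = 262000 kJ/h

Extent of reaction ξ = 0.495 × 204 = 100.98 mol/min
Reaction term: ξ·ΔH°_rxn = 100.98 × 43.3 = 4372.4 kJ/min
Q = ΔH = 4372.4 kJ/min = 72.874 kW
Heat supplied = 262350 kJ/h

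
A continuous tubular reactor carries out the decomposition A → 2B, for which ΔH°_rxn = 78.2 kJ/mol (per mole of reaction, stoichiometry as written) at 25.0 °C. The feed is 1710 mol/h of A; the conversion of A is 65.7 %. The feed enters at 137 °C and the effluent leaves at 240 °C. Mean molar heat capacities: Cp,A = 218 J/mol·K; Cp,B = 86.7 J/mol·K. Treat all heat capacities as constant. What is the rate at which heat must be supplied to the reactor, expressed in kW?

Extent of reaction ξ = 0.657 × 1710 = 1123.5 mol/h
Reaction term: ξ·ΔH°_rxn = 1123.5 × 78.2 = 87855 kJ/h
Sensible, feed 137→25 °C: -41751 kJ/h
Outlet flows (mol/h): A 586.53, B 2246.9
Sensible, products 25→240 °C: 69375 kJ/h
Q = ΔH = 115480 kJ/h = 32.077 kW
Heat supplied = 32.077 kW

Q_in = 32.1 kW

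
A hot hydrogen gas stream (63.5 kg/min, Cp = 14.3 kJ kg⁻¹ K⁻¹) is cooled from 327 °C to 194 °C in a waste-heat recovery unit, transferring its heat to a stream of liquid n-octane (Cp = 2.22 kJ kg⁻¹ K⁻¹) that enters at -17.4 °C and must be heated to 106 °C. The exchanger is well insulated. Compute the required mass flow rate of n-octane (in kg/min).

ṁ_c = 441 kg/min

Heat released by hot stream: Q = 63.5 × 14.3 × (327 − 194) = 120770 kJ/min
Energy balance on cold side (adiabatic exchanger): Q = ṁ_c·Cp_c·(T_c,out − T_c,in)
ṁ_c = 120770 / [2.22 × (106 − -17.4)] = 440.85 kg/min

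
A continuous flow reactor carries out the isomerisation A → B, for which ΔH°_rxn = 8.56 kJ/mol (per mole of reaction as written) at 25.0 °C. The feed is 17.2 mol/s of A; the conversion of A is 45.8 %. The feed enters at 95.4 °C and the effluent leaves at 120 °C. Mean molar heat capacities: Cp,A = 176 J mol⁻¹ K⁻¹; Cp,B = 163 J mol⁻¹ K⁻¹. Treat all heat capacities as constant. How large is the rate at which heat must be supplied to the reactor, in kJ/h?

Q_in = 476000 kJ/h

Extent of reaction ξ = 0.458 × 17.2 = 7.8776 mol/s
Reaction term: ξ·ΔH°_rxn = 7.8776 × 8.56 = 67.432 kJ/s
Sensible, feed 95.4→25 °C: -213.11 kJ/s
Outlet flows (mol/s): A 9.3224, B 7.8776
Sensible, products 25→120 °C: 277.86 kJ/s
Q = ΔH = 132.17 kJ/s = 132.17 kW
Heat supplied = 475820 kJ/h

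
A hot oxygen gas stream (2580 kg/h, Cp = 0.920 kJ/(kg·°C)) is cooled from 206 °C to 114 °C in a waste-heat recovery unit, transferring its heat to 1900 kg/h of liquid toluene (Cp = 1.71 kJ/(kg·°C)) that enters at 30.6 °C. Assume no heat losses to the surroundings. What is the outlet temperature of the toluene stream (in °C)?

T_c,out = 97.8 °C

Heat released by hot stream: Q = 2580 × 0.920 × (206 − 114) = 218370 kJ/h
Energy balance on cold side (adiabatic exchanger): Q = ṁ_c·Cp_c·(T_c,out − T_c,in)
T_c,out = 30.6 + 218370/(1900 × 1.71) = 97.812 °C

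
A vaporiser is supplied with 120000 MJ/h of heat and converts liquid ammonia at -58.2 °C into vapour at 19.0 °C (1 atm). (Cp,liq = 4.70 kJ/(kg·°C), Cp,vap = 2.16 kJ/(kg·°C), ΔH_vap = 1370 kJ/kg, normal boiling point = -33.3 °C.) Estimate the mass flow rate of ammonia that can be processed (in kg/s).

ṁ = 20.8 kg/s

Δh = 4.70×(-33.3−-58.2) + 1370 + 2.16×(19.0−-33.3) = 1600 kJ/kg
Q = 120000 MJ/h = 33333 kJ/s = 33333 kJ/s
ṁ = Q/Δh = 33333 / 1600 = 20.833 kg/s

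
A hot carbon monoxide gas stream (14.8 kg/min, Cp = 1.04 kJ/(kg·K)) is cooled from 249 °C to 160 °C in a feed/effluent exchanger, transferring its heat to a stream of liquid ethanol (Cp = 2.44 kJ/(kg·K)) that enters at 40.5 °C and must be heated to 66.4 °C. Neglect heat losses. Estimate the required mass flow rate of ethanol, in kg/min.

Heat released by hot stream: Q = 14.8 × 1.04 × (249 − 160) = 1369.9 kJ/min
Energy balance on cold side (adiabatic exchanger): Q = ṁ_c·Cp_c·(T_c,out − T_c,in)
ṁ_c = 1369.9 / [2.44 × (66.4 − 40.5)] = 21.677 kg/min

ṁ_c = 21.7 kg/min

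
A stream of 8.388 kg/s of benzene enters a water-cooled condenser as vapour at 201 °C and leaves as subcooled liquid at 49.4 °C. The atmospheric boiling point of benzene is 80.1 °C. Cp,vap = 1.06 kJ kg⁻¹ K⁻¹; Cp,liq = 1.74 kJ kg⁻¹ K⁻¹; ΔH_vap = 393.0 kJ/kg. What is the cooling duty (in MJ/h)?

Q_c = 17400 MJ/h

vapour 201→80.1 °C: -128.15 kJ/kg
condensation at 80.1 °C: -393 kJ/kg
liquid 80.1→49.4 °C: -53.418 kJ/kg
Δh = -128.15 + -393 + -53.418 = -574.57 kJ/kg
Q = ṁ·Δh = 8.388 kg/s × -574.57 kJ/kg = -4819.5 kJ/s
|Q| = 4819.5 kW = 17350 MJ/h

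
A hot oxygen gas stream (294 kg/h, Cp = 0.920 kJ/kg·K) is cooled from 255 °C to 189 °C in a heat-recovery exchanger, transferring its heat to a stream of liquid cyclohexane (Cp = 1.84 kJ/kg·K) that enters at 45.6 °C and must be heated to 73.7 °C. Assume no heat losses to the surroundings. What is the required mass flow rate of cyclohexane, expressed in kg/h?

Heat released by hot stream: Q = 294 × 0.920 × (255 − 189) = 17852 kJ/h
Energy balance on cold side (adiabatic exchanger): Q = ṁ_c·Cp_c·(T_c,out − T_c,in)
ṁ_c = 17852 / [1.84 × (73.7 − 45.6)] = 345.27 kg/h

ṁ_c = 345 kg/h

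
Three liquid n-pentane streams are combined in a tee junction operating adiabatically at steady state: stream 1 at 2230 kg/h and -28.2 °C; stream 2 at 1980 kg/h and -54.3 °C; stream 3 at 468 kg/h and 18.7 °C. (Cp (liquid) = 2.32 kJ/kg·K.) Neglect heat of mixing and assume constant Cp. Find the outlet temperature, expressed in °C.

T_out = -34.6 °C

Energy balance with Q = 0: Σ ṁᵢCp,ᵢ(T_out − Tᵢ) = 0
Σ ṁᵢCp,ᵢTᵢ = 2230×2.32×-28.2 + 1980×2.32×-54.3 + 468×2.32×18.7 = -375020
Σ ṁᵢCp,ᵢ = 2230×2.32 + 1980×2.32 + 468×2.32 = 10853
T_out = -375020 / 10853 = -34.555 °C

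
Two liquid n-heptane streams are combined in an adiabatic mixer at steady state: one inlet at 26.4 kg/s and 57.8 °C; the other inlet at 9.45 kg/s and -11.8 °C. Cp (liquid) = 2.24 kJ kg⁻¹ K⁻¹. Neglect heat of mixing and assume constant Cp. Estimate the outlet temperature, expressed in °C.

T_out = 39.5 °C

No heat crosses the boundary, so H_out = H_in.
T_out = Σ ṁᵢCp,ᵢTᵢ / Σ ṁᵢCp,ᵢ
      = 3168.3 / 80.304 = 39.454 °C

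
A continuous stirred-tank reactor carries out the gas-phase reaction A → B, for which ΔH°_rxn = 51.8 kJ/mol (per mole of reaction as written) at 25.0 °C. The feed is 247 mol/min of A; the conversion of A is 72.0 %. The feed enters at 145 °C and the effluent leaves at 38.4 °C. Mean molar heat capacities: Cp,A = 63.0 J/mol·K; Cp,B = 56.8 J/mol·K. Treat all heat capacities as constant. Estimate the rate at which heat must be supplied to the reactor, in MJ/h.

Q_in = 452 MJ/h

Extent of reaction ξ = 0.720 × 247 = 177.84 mol/min
Reaction term: ξ·ΔH°_rxn = 177.84 × 51.8 = 9212.1 kJ/min
Sensible, feed 145→25 °C: -1867.3 kJ/min
Outlet flows (mol/min): A 69.16, B 177.84
Sensible, products 25→38.4 °C: 193.74 kJ/min
Q = ΔH = 7538.5 kJ/min = 125.64 kW
Heat supplied = 452.31 MJ/h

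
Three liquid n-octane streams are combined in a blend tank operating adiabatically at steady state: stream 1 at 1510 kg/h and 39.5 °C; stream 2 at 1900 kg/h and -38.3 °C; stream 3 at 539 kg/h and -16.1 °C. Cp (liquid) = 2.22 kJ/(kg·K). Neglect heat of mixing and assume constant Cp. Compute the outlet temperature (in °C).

T_out = -5.52 °C

Adiabatic, steady state ⇒ Σ ṁᵢCp,ᵢ(T_out − Tᵢ) = 0
T_out = Σ ṁᵢCp,ᵢTᵢ / Σ ṁᵢCp,ᵢ
      = -48402 / 8766.8 = -5.5211 °C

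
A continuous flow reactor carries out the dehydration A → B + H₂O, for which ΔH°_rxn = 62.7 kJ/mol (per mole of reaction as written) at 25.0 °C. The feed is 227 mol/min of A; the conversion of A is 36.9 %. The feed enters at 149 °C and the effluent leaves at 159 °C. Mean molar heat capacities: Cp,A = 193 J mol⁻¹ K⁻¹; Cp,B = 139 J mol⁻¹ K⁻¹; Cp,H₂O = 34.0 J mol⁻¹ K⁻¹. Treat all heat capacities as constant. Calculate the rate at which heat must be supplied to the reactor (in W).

Extent of reaction ξ = 0.369 × 227 = 83.763 mol/min
Reaction term: ξ·ΔH°_rxn = 83.763 × 62.7 = 5251.9 kJ/min
Sensible, feed 149→25 °C: -5432.6 kJ/min
Outlet flows (mol/min): A 143.24, B 83.763, H₂O 83.763
Sensible, products 25→159 °C: 5646.2 kJ/min
Q = ΔH = 5465.6 kJ/min = 91.093 kW
Heat supplied = 91093 W

Q_in = 91100 W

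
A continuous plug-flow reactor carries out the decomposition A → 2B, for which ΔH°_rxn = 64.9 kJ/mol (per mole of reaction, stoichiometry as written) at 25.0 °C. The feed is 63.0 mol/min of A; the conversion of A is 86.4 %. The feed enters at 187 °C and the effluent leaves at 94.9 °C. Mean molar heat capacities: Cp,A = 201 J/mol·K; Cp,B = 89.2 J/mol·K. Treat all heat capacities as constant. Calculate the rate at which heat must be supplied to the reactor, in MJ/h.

Extent of reaction ξ = 0.864 × 63.0 = 54.432 mol/min
Reaction term: ξ·ΔH°_rxn = 54.432 × 64.9 = 3532.6 kJ/min
Sensible, feed 187→25 °C: -2051.4 kJ/min
Outlet flows (mol/min): A 8.568, B 108.86
Sensible, products 25→94.9 °C: 799.16 kJ/min
Q = ΔH = 2280.4 kJ/min = 38.006 kW
Heat supplied = 136.82 MJ/h

Q_in = 137 MJ/h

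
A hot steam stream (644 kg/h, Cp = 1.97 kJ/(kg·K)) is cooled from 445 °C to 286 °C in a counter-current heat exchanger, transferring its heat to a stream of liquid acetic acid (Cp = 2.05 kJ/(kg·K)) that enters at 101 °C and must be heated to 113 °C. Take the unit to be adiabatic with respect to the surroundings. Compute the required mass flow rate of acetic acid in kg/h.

Heat released by hot stream: Q = 644 × 1.97 × (445 − 286) = 201720 kJ/h
Energy balance on cold side (adiabatic exchanger): Q = ṁ_c·Cp_c·(T_c,out − T_c,in)
ṁ_c = 201720 / [2.05 × (113 − 101)] = 8200 kg/h

ṁ_c = 8200 kg/h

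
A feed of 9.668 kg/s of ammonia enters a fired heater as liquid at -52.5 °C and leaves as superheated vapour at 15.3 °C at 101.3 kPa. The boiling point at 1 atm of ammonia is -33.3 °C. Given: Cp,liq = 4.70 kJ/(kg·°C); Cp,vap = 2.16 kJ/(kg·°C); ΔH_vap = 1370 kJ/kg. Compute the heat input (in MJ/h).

liquid -52.5→-33.3 °C: 90.24 kJ/kg
vaporisation at -33.3 °C: 1370 kJ/kg
vapour -33.3→15.3 °C: 104.98 kJ/kg
Δh = 90.24 + 1370 + 104.98 = 1565.2 kJ/kg
Q = ṁ·Δh = 9.668 kg/s × 1565.2 kJ/kg = 15133 kJ/s
|Q| = 15133 kW = 54477 MJ/h

Q = 54500 MJ/h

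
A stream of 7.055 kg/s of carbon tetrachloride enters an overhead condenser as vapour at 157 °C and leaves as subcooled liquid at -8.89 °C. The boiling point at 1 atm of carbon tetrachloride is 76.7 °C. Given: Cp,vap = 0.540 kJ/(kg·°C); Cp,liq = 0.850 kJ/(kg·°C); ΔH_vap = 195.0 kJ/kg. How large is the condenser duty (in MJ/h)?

vapour 157→76.7 °C: -43.362 kJ/kg
condensation at 76.7 °C: -195 kJ/kg
liquid 76.7→-8.89 °C: -72.752 kJ/kg
Δh = -43.362 + -195 + -72.752 = -311.11 kJ/kg
Q = ṁ·Δh = 7.055 kg/s × -311.11 kJ/kg = -2194.9 kJ/s
|Q| = 2194.9 kW = 7901.7 MJ/h

Q_c = 7900 MJ/h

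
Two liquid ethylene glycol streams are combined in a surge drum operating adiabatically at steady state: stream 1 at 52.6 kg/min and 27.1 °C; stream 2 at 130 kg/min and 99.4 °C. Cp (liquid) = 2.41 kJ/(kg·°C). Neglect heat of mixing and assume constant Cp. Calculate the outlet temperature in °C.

T_out = 78.6 °C

Adiabatic, steady state ⇒ Σ ṁᵢCp,ᵢ(T_out − Tᵢ) = 0
T_out = Σ ṁᵢCp,ᵢTᵢ / Σ ṁᵢCp,ᵢ
      = 34577 / 440.07 = 78.573 °C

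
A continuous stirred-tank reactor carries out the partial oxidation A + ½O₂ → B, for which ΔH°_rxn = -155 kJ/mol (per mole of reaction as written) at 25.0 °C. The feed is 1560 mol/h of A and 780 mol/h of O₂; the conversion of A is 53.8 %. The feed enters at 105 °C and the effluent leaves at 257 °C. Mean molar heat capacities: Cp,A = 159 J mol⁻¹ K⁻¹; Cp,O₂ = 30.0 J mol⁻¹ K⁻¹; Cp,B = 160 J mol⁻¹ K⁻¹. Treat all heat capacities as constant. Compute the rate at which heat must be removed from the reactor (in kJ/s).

Q_out = 25.4 kJ/s

Extent of reaction ξ = 0.538 × 1560 = 839.28 mol/h
Reaction term: ξ·ΔH°_rxn = 839.28 × -155 = -130090 kJ/h
Sensible, feed 105→25 °C: -21715 kJ/h
Outlet flows (mol/h): A 720.72, O₂ 360.36, B 839.28
Sensible, products 25→257 °C: 60248 kJ/h
Q = ΔH = -91556 kJ/h = -25.432 kW
Heat removed = 25.432 kJ/s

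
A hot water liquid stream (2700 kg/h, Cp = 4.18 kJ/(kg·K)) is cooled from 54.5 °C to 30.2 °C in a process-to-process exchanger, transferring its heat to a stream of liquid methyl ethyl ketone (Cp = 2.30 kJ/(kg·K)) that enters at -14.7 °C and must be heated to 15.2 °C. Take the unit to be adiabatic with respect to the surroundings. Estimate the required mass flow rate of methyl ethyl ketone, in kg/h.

ṁ_c = 3990 kg/h

Heat released by hot stream: Q = 2700 × 4.18 × (54.5 − 30.2) = 274250 kJ/h
Energy balance on cold side (adiabatic exchanger): Q = ṁ_c·Cp_c·(T_c,out − T_c,in)
ṁ_c = 274250 / [2.30 × (15.2 − -14.7)] = 3987.9 kg/h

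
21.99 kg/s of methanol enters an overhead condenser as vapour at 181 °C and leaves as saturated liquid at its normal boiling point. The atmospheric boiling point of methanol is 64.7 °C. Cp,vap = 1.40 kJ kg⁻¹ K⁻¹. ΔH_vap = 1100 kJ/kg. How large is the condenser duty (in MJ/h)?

Q_c = 100000 MJ/h

vapour 181→64.7 °C: -162.82 kJ/kg
condensation at 64.7 °C: -1100 kJ/kg
Δh = -162.82 + -1100 = -1262.8 kJ/kg
Q = ṁ·Δh = 21.99 kg/s × -1262.8 kJ/kg = -27769 kJ/s
|Q| = 27769 kW = 99970 MJ/h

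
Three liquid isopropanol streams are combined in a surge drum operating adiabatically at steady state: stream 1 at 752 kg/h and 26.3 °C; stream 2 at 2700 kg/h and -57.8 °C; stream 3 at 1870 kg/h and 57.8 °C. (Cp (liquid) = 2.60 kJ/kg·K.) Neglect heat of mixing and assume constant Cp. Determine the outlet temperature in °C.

T_out = -5.30 °C

No heat crosses the boundary, so H_out = H_in.
T_out = Σ ṁᵢCp,ᵢTᵢ / Σ ṁᵢCp,ᵢ
      = -73311 / 13837 = -5.2981 °C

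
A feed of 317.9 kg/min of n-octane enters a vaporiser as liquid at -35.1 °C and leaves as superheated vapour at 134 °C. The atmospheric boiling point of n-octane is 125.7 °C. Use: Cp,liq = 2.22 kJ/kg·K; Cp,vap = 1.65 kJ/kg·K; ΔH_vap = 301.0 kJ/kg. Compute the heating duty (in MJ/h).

liquid -35.1→125.7 °C: 356.98 kJ/kg
vaporisation at 125.7 °C: 301 kJ/kg
vapour 125.7→134 °C: 13.695 kJ/kg
Δh = 356.98 + 301 + 13.695 = 671.67 kJ/kg
Q = ṁ·Δh = 317.9 kg/min × 671.67 kJ/kg = 213520 kJ/min
|Q| = 3558.7 kW = 12811 MJ/h

Q = 12800 MJ/h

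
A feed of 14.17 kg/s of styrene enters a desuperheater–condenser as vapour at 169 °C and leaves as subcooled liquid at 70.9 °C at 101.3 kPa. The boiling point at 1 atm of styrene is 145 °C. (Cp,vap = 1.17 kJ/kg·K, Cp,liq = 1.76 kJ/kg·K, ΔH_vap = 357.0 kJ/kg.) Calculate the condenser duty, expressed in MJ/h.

Q_c = 26300 MJ/h

vapour 169→145 °C: -28.08 kJ/kg
condensation at 145 °C: -357 kJ/kg
liquid 145→70.9 °C: -130.42 kJ/kg
Δh = -28.08 + -357 + -130.42 = -515.5 kJ/kg
Q = ṁ·Δh = 14.17 kg/s × -515.5 kJ/kg = -7304.6 kJ/s
|Q| = 7304.6 kW = 26296 MJ/h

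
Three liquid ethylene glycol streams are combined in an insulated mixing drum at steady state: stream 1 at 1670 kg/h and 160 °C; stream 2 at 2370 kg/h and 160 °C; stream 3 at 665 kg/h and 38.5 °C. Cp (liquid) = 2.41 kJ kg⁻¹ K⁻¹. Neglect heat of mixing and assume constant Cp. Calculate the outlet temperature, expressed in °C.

T_out = 143 °C

Energy balance with Q = 0: Σ ṁᵢCp,ᵢ(T_out − Tᵢ) = 0
Σ ṁᵢCp,ᵢTᵢ = 1670×2.41×160 + 2370×2.41×160 + 665×2.41×38.5 = 1.6195e+06
Σ ṁᵢCp,ᵢ = 1670×2.41 + 2370×2.41 + 665×2.41 = 11339
T_out = 1.6195e+06 / 11339 = 142.83 °C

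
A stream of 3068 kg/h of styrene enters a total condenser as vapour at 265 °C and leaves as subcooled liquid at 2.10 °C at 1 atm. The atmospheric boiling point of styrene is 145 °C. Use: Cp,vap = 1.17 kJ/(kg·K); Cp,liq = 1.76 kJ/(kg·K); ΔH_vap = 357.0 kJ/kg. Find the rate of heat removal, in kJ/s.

Q_c = 638 kJ/s

vapour 265→145 °C: -140.4 kJ/kg
condensation at 145 °C: -357 kJ/kg
liquid 145→2.10 °C: -251.5 kJ/kg
Δh = -140.4 + -357 + -251.5 = -748.9 kJ/kg
Q = ṁ·Δh = 3068 kg/h × -748.9 kJ/kg = -2.2976e+06 kJ/h
|Q| = 638.23 kW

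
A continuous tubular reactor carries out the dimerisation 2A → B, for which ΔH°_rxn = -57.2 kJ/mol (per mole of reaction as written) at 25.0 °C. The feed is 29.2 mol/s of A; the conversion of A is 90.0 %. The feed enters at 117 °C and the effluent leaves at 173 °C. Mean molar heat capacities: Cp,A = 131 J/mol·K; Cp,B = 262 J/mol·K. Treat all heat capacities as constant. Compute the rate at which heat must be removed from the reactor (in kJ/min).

Extent of reaction ξ = 0.900 × 29.2 / 2 = 13.14 mol/s
Reaction term: ξ·ΔH°_rxn = 13.14 × -57.2 = -751.61 kJ/s
Sensible, feed 117→25 °C: -351.92 kJ/s
Outlet flows (mol/s): A 2.92, B 13.14
Sensible, products 25→173 °C: 566.13 kJ/s
Q = ΔH = -537.4 kJ/s = -537.4 kW
Heat removed = 32244 kJ/min

Q_out = 32200 kJ/min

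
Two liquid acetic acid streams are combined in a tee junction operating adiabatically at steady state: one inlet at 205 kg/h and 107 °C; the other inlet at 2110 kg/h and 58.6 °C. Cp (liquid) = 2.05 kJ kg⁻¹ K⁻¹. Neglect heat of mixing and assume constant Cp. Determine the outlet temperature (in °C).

T_out = 62.9 °C

Energy balance with Q = 0: Σ ṁᵢCp,ᵢ(T_out − Tᵢ) = 0
T_out = Σ ṁᵢCp,ᵢTᵢ / Σ ṁᵢCp,ᵢ
      = 298440 / 4745.8 = 62.886 °C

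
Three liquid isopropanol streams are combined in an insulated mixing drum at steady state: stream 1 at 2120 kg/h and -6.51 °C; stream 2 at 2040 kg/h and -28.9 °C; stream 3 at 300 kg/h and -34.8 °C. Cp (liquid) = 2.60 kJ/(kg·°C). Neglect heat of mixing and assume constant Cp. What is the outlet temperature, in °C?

T_out = -18.7 °C

Energy balance with Q = 0: Σ ṁᵢCp,ᵢ(T_out − Tᵢ) = 0
Σ ṁᵢCp,ᵢTᵢ = 2120×2.60×-6.51 + 2040×2.60×-28.9 + 300×2.60×-34.8 = -216310
Σ ṁᵢCp,ᵢ = 2120×2.60 + 2040×2.60 + 300×2.60 = 11596
T_out = -216310 / 11596 = -18.654 °C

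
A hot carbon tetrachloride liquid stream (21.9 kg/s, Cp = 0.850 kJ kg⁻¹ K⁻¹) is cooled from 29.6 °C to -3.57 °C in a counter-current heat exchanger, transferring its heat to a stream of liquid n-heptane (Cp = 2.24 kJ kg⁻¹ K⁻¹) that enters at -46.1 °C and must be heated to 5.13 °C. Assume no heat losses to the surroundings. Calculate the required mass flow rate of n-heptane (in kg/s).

ṁ_c = 5.38 kg/s

Heat released by hot stream: Q = 21.9 × 0.850 × (29.6 − -3.57) = 617.46 kJ/s
Energy balance on cold side (adiabatic exchanger): Q = ṁ_c·Cp_c·(T_c,out − T_c,in)
ṁ_c = 617.46 / [2.24 × (5.13 − -46.1)] = 5.3807 kg/s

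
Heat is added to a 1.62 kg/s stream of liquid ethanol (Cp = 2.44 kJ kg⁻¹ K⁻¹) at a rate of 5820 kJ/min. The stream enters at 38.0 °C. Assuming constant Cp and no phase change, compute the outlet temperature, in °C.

T_out = 62.5 °C

Q = 5820 kJ/min = 97 kJ/s
ΔT = Q/(ṁ·Cp) = 97/(1.62×2.44) = 24.54 K
T_out = 38.0 + 24.54 = 62.54 °C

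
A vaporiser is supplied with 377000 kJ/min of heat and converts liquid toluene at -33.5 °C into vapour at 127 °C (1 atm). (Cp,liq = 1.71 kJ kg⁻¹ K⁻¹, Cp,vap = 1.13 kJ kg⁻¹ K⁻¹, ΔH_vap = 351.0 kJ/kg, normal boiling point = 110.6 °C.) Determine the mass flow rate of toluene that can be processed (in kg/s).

Δh = 1.71×(110.6−-33.5) + 351.0 + 1.13×(127−110.6) = 615.94 kJ/kg
Q = 377000 kJ/min = 6283.3 kJ/s = 6283.3 kJ/s
ṁ = Q/Δh = 6283.3 / 615.94 = 10.201 kg/s

ṁ = 10.2 kg/s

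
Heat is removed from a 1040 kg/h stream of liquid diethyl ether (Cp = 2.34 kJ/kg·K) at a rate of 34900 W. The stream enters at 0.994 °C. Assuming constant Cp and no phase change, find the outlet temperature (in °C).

Q = 34900 W = 125640 kJ/h
ΔT = Q/(ṁ·Cp) = 125640/(1040×2.34) = 51.627 K
T_out = 0.994 − 51.627 = -50.633 °C

T_out = -50.6 °C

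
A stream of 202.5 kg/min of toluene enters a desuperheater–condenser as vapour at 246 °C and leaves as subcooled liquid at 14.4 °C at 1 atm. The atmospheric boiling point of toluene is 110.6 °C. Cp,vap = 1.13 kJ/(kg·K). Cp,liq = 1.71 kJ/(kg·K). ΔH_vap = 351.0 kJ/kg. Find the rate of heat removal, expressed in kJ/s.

Q_c = 2260 kJ/s

vapour 246→110.6 °C: -153 kJ/kg
condensation at 110.6 °C: -351 kJ/kg
liquid 110.6→14.4 °C: -164.5 kJ/kg
Δh = -153 + -351 + -164.5 = -668.5 kJ/kg
Q = ṁ·Δh = 202.5 kg/min × -668.5 kJ/kg = -135370 kJ/min
|Q| = 2256.2 kW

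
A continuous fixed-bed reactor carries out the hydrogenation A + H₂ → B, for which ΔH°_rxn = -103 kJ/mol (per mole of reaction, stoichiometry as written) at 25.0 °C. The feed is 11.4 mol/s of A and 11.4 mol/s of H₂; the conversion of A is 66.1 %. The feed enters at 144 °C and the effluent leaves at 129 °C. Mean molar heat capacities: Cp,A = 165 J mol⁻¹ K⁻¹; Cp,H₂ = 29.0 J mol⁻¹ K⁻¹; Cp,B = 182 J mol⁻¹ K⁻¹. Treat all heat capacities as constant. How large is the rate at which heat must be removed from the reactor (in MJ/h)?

Extent of reaction ξ = 0.661 × 11.4 = 7.5354 mol/s
Reaction term: ξ·ΔH°_rxn = 7.5354 × -103 = -776.15 kJ/s
Sensible, feed 144→25 °C: -263.18 kJ/s
Outlet flows (mol/s): A 3.8646, H₂ 3.8646, B 7.5354
Sensible, products 25→129 °C: 220.6 kJ/s
Q = ΔH = -818.72 kJ/s = -818.72 kW
Heat removed = 2947.4 MJ/h

Q_out = 2950 MJ/h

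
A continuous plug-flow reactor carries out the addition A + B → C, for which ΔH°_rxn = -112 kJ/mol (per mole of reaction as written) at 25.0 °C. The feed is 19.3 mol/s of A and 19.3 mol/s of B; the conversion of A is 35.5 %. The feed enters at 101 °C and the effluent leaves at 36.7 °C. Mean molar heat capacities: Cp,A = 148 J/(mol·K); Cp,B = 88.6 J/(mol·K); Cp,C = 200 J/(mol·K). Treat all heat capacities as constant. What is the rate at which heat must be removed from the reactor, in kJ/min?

Q_out = 63800 kJ/min

Extent of reaction ξ = 0.355 × 19.3 = 6.8515 mol/s
Reaction term: ξ·ΔH°_rxn = 6.8515 × -112 = -767.37 kJ/s
Sensible, feed 101→25 °C: -347.04 kJ/s
Outlet flows (mol/s): A 12.449, B 12.449, C 6.8515
Sensible, products 25→36.7 °C: 50.493 kJ/s
Q = ΔH = -1063.9 kJ/s = -1063.9 kW
Heat removed = 63835 kJ/min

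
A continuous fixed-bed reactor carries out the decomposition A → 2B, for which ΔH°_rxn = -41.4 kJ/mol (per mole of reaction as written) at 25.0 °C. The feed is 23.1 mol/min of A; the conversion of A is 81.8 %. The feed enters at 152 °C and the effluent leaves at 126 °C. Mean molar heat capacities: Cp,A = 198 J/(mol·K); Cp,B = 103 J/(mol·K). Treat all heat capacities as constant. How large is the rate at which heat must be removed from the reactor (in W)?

Extent of reaction ξ = 0.818 × 23.1 = 18.896 mol/min
Reaction term: ξ·ΔH°_rxn = 18.896 × -41.4 = -782.29 kJ/min
Sensible, feed 152→25 °C: -580.87 kJ/min
Outlet flows (mol/min): A 4.2042, B 37.792
Sensible, products 25→126 °C: 477.22 kJ/min
Q = ΔH = -885.94 kJ/min = -14.766 kW
Heat removed = 14766 W

Q_out = 14800 W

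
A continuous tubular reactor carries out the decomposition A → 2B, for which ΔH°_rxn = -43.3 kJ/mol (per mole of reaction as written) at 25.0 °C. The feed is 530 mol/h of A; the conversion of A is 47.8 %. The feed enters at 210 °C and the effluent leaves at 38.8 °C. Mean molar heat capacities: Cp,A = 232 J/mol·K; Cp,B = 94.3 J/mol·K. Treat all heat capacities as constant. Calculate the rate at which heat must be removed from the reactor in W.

Q_out = 8940 W

Extent of reaction ξ = 0.478 × 530 = 253.34 mol/h
Reaction term: ξ·ΔH°_rxn = 253.34 × -43.3 = -10970 kJ/h
Sensible, feed 210→25 °C: -22748 kJ/h
Outlet flows (mol/h): A 276.66, B 506.68
Sensible, products 25→38.8 °C: 1545.1 kJ/h
Q = ΔH = -32172 kJ/h = -8.9367 kW
Heat removed = 8936.7 W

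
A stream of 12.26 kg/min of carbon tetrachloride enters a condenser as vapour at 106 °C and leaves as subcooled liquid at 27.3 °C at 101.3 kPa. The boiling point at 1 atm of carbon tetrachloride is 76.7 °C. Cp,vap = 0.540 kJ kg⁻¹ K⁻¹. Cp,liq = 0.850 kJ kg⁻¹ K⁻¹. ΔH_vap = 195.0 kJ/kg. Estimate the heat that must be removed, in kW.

vapour 106→76.7 °C: -15.822 kJ/kg
condensation at 76.7 °C: -195 kJ/kg
liquid 76.7→27.3 °C: -41.99 kJ/kg
Δh = -15.822 + -195 + -41.99 = -252.81 kJ/kg
Q = ṁ·Δh = 12.26 kg/min × -252.81 kJ/kg = -3099.5 kJ/min
|Q| = 51.658 kW

Q_c = 51.7 kW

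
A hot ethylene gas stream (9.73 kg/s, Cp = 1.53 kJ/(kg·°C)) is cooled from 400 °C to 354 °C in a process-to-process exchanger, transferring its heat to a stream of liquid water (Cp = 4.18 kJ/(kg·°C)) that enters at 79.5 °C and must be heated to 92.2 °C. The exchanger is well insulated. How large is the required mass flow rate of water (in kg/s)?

ṁ_c = 12.9 kg/s

Heat released by hot stream: Q = 9.73 × 1.53 × (400 − 354) = 684.8 kJ/s
Energy balance on cold side (adiabatic exchanger): Q = ṁ_c·Cp_c·(T_c,out − T_c,in)
ṁ_c = 684.8 / [4.18 × (92.2 − 79.5)] = 12.9 kg/s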